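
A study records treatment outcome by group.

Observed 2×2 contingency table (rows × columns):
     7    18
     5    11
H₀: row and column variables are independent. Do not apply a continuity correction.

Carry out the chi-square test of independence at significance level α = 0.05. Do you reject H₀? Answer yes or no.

reject H₀: no

Row totals [25, 16], col totals [12, 29], n=41
χ² = (7−7.32)²/7.32 + (18−17.68)²/17.68 + (5−4.68)²/4.68 + (11−11.32)²/11.32 = 0.0498
df = 1
p-value (upper-tail) = 0.82345
At α=0.05: p ≥ α → fail to reject H₀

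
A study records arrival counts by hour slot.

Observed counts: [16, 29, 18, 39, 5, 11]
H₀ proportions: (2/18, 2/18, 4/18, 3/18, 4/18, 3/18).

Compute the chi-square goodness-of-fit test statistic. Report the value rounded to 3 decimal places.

test statistic = 62.470

n = 118; E_i = n·p_i = [13.11, 13.11, 26.22, 19.67, 26.22, 19.67]
χ² = (16−13.11)²/13.11 + (29−13.11)²/13.11 + (18−26.22)²/26.22 + (39−19.67)²/19.67 + (5−26.22)²/26.22 + (11−19.67)²/19.67 = 62.4703
df = 5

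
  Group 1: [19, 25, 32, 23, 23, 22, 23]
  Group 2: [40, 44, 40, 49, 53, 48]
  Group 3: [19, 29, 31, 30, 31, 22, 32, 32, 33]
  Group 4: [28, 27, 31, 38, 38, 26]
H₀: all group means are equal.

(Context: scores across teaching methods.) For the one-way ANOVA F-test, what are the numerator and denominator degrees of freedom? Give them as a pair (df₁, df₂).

k = 4 groups, N = 28 total
df = (k−1, N−k) = (4−1, 28−4) = (3, 24)

degrees of freedom = [3, 24]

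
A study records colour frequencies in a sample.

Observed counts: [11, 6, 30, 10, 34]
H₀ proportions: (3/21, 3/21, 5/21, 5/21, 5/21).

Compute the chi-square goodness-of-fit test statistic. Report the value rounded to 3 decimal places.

test statistic = 20.585

n = 91; E_i = n·p_i = [13.00, 13.00, 21.67, 21.67, 21.67]
χ² = (11−13.00)²/13.00 + (6−13.00)²/13.00 + (30−21.67)²/21.67 + (10−21.67)²/21.67 + (34−21.67)²/21.67 = 20.5846
df = 4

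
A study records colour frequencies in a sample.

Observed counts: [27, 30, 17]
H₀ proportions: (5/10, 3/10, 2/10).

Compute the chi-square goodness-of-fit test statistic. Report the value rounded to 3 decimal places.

test statistic = 5.770

n = 74; E_i = n·p_i = [37.00, 22.20, 14.80]
χ² = (27−37.00)²/37.00 + (30−22.20)²/22.20 + (17−14.80)²/14.80 = 5.7703
df = 2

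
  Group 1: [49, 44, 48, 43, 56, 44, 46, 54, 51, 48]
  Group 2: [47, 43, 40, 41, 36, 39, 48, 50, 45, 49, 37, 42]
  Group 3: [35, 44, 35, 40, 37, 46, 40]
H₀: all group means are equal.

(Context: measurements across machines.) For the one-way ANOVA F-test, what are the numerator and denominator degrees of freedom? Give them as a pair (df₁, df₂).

degrees of freedom = [2, 26]

k = 3 groups, N = 29 total
df = (k−1, N−k) = (3−1, 29−3) = (2, 26)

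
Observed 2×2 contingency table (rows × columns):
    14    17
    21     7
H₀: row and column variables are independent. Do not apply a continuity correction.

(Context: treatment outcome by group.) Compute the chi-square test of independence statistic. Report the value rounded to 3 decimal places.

Row totals [31, 28], col totals [35, 24], n=59
χ² = (14−18.39)²/18.39 + (17−12.61)²/12.61 + (21−16.61)²/16.61 + (7−11.39)²/11.39 = 5.4282
df = 1

test statistic = 5.428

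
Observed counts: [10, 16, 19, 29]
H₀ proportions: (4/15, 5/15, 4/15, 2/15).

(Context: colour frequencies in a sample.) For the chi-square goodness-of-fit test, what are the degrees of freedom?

degrees of freedom = 3

df = k − 1 = 4 − 1 = 3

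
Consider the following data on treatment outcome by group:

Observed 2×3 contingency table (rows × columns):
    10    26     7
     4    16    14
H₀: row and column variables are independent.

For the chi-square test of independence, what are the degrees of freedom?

degrees of freedom = 2

df = (r−1)(c−1) = (2−1)·(3−1) = 2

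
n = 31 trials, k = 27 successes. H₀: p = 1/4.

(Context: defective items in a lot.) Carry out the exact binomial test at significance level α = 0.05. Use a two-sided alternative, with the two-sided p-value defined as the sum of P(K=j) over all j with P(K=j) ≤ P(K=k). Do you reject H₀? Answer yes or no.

reject H₀: yes

Exact binomial: n=31, k=27, p₀=1/4=0.2500
P(X=j) = C(n,j)·p₀^j·(1−p₀)^(n−j); p = Σ P(X=j) over j with P(X=j) ≤ P(X=27)
p-value (two-sided) = 0.00000
At α=0.05: p < α → reject H₀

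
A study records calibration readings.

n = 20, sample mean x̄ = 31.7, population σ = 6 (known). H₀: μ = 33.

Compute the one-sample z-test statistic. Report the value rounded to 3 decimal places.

test statistic = -0.969

SE = σ/√n = 6/√20 = 1.3416
z = (x̄−μ₀)/SE = (31.7−33)/1.3416 = -0.9690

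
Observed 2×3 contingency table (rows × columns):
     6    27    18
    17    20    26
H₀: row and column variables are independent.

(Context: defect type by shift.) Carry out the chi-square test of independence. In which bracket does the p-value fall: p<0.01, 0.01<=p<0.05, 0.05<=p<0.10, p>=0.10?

Row totals [51, 63], col totals [23, 47, 44], n=114
χ² = (6−10.29)²/10.29 + (27−21.03)²/21.03 + (18−19.68)²/19.68 + (17−12.71)²/12.71 + (20−25.97)²/25.97 + (26−24.32)²/24.32 = 6.5676
df = 2
p-value (upper-tail) = 0.03749
→ bracket: 0.01<=p<0.05

p-value bracket: 0.01<=p<0.05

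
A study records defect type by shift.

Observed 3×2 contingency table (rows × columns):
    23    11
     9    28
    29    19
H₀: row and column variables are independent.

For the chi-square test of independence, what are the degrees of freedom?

degrees of freedom = 2

df = (r−1)(c−1) = (3−1)·(2−1) = 2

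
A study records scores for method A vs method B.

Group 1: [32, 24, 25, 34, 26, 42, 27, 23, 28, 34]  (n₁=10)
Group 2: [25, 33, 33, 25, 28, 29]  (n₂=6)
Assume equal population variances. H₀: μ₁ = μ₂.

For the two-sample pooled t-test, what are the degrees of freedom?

degrees of freedom = 14

df = n₁ + n₂ − 2 = 10 + 6 − 2 = 14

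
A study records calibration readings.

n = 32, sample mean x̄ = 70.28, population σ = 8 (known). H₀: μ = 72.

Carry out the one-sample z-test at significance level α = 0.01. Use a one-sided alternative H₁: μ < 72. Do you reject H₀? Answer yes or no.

reject H₀: no

SE = σ/√n = 8/√32 = 1.4142
z = (x̄−μ₀)/SE = (70.28−72)/1.4142 = -1.2162
p-value (one-sided, H₁ less) = 0.11195
At α=0.01: p ≥ α → fail to reject H₀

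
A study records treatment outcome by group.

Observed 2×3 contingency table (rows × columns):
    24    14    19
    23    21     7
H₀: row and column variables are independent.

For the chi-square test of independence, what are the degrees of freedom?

df = (r−1)(c−1) = (2−1)·(3−1) = 2

degrees of freedom = 2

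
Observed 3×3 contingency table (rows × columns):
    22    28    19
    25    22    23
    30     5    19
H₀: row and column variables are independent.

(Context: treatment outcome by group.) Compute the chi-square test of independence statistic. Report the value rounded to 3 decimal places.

test statistic = 16.110

Row totals [69, 70, 54], col totals [77, 55, 61], n=193
χ² = (22−27.53)²/27.53 + (28−19.66)²/19.66 + (19−21.81)²/21.81 + (25−27.93)²/27.93 + (22−19.95)²/19.95 + (23−22.12)²/22.12 + (30−21.54)²/21.54 + (5−15.39)²/15.39 + (19−17.07)²/17.07 = 16.1101
df = 4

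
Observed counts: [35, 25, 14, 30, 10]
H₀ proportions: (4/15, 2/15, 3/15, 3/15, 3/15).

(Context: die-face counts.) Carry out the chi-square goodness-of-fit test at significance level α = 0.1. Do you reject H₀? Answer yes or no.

reject H₀: yes

n = 114; E_i = n·p_i = [30.40, 15.20, 22.80, 22.80, 22.80]
χ² = (35−30.40)²/30.40 + (25−15.20)²/15.20 + (14−22.80)²/22.80 + (30−22.80)²/22.80 + (10−22.80)²/22.80 = 19.8706
df = 4
p-value (upper-tail) = 0.00053
At α=0.1: p < α → reject H₀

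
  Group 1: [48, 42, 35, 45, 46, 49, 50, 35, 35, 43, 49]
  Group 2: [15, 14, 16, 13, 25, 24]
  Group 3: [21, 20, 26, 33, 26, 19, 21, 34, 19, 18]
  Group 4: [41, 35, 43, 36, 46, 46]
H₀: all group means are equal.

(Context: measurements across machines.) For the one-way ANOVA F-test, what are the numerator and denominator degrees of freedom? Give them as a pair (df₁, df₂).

k = 4 groups, N = 33 total
df = (k−1, N−k) = (4−1, 33−4) = (3, 29)

degrees of freedom = [3, 29]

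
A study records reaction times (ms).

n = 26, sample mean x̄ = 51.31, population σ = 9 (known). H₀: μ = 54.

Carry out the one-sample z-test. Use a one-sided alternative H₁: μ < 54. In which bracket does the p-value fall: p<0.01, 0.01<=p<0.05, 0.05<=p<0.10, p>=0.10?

SE = σ/√n = 9/√26 = 1.7650
z = (x̄−μ₀)/SE = (51.31−54)/1.7650 = -1.5240
p-value (one-sided, H₁ less) = 0.06375
→ bracket: 0.05<=p<0.10

p-value bracket: 0.05<=p<0.10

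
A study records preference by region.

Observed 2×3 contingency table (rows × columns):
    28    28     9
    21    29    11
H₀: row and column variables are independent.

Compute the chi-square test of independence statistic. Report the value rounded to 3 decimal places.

Row totals [65, 61], col totals [49, 57, 20], n=126
χ² = (28−25.28)²/25.28 + (28−29.40)²/29.40 + (9−10.32)²/10.32 + (21−23.72)²/23.72 + (29−27.60)²/27.60 + (11−9.68)²/9.68 = 1.0917
df = 2

test statistic = 1.092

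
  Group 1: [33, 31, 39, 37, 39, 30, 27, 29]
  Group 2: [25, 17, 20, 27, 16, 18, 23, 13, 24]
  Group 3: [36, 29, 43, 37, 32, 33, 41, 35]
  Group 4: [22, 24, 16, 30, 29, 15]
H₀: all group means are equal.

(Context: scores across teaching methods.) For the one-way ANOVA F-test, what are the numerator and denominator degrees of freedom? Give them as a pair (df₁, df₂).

degrees of freedom = [3, 27]

k = 4 groups, N = 31 total
df = (k−1, N−k) = (4−1, 31−4) = (3, 27)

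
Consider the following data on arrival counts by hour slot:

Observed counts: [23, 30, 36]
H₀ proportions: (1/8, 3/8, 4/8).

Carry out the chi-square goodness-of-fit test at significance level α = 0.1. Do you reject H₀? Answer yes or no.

reject H₀: yes

n = 89; E_i = n·p_i = [11.12, 33.38, 44.50]
χ² = (23−11.12)²/11.12 + (30−33.38)²/33.38 + (36−44.50)²/44.50 = 14.6404
df = 2
p-value (upper-tail) = 0.00066
At α=0.1: p < α → reject H₀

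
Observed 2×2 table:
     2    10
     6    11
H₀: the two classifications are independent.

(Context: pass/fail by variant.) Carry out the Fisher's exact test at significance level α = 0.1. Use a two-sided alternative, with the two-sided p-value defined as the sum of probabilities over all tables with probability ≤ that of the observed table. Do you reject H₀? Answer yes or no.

reject H₀: no

Margins: r₁=12, r₂=17, c₁=8, c₂=21, n=29
p_obs = C(12,2)·C(17,6)/C(29,8); sum pmf over tables with pmf ≤ p_obs
p-value (two-sided) = 0.40835
At α=0.1: p ≥ α → fail to reject H₀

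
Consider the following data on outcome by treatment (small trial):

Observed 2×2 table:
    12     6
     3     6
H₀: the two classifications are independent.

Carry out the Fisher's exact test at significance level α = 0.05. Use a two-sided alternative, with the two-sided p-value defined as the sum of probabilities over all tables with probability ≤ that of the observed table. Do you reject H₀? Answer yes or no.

Margins: r₁=18, r₂=9, c₁=15, c₂=12, n=27
p_obs = C(18,12)·C(9,3)/C(27,15); sum pmf over tables with pmf ≤ p_obs
p-value (two-sided) = 0.12662
At α=0.05: p ≥ α → fail to reject H₀

reject H₀: no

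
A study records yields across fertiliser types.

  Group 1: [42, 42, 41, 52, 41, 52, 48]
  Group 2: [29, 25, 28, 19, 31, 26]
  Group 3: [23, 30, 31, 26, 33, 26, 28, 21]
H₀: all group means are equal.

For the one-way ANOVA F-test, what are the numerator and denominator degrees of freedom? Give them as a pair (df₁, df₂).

degrees of freedom = [2, 18]

k = 3 groups, N = 21 total
df = (k−1, N−k) = (3−1, 21−3) = (2, 18)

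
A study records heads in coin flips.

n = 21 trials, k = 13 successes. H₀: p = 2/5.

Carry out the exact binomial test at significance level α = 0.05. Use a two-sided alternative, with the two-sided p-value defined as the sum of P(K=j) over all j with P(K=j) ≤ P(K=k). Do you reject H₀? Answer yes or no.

Exact binomial: n=21, k=13, p₀=2/5=0.4000
P(X=j) = C(n,j)·p₀^j·(1−p₀)^(n−j); p = Σ P(X=j) over j with P(X=j) ≤ P(X=13)
p-value (two-sided) = 0.04625
At α=0.05: p < α → reject H₀

reject H₀: yes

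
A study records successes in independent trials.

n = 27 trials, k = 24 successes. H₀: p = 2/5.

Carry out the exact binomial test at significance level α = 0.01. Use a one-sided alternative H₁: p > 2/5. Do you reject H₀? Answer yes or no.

Exact binomial: n=27, k=24, p₀=2/5=0.4000
P(X≥24) from Σ C(n,i)·p₀^i·(1−p₀)^(n−i)
p-value (one-sided, H₁ greater) = 0.00000
At α=0.01: p < α → reject H₀

reject H₀: yes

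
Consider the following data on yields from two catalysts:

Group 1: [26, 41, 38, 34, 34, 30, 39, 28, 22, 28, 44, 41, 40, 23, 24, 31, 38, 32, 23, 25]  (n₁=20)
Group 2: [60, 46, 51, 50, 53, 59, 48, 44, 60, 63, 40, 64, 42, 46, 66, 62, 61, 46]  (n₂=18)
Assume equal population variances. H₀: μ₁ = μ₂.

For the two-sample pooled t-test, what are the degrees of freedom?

degrees of freedom = 36

df = n₁ + n₂ − 2 = 20 + 18 − 2 = 36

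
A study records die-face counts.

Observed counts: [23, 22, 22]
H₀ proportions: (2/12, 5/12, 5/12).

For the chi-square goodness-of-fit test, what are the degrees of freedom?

df = k − 1 = 3 − 1 = 2

degrees of freedom = 2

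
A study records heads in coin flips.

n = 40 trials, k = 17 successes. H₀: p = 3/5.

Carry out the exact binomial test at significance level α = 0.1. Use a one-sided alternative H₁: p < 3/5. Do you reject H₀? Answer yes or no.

reject H₀: yes

Exact binomial: n=40, k=17, p₀=3/5=0.6000
P(X≤17) from Σ C(n,i)·p₀^i·(1−p₀)^(n−i)
p-value (one-sided, H₁ less) = 0.01891
At α=0.1: p < α → reject H₀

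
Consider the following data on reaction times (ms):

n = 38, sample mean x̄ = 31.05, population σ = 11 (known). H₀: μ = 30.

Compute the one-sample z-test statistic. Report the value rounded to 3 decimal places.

test statistic = 0.588

SE = σ/√n = 11/√38 = 1.7844
z = (x̄−μ₀)/SE = (31.05−30)/1.7844 = 0.5884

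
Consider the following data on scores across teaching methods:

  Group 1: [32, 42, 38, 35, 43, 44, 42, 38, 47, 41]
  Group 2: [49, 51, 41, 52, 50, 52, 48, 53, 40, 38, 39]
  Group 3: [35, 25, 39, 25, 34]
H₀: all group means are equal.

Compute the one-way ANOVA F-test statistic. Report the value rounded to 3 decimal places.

test statistic = 13.392

Group means [40.20, 46.64, 31.60], grand mean 41.269
SSB = Σnᵢ(x̄ᵢ−x̄)² = 795.770; SSW = ΣΣ(x−x̄ᵢ)² = 683.345
MSB = 795.770/2 = 397.8850; MSW = 683.345/23 = 29.7107
F = MSB/MSW = 13.3920
df = (2, 23)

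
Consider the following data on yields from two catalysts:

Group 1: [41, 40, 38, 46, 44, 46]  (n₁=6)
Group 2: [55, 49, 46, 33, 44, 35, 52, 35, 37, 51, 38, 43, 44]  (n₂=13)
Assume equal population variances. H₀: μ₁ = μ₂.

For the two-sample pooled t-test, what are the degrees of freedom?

degrees of freedom = 17

df = n₁ + n₂ − 2 = 6 + 13 − 2 = 17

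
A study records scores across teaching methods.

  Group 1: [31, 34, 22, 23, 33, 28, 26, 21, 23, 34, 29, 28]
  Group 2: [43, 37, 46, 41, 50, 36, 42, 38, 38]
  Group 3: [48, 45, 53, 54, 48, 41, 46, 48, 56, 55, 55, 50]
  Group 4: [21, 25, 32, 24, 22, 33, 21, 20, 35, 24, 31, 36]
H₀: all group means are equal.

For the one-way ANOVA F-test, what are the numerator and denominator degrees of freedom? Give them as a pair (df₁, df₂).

degrees of freedom = [3, 41]

k = 4 groups, N = 45 total
df = (k−1, N−k) = (4−1, 45−4) = (3, 41)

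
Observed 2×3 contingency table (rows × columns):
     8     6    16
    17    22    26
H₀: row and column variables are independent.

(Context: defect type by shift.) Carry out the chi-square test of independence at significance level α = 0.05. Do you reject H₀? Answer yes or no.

reject H₀: no

Row totals [30, 65], col totals [25, 28, 42], n=95
χ² = (8−7.89)²/7.89 + (6−8.84)²/8.84 + (16−13.26)²/13.26 + (17−17.11)²/17.11 + (22−19.16)²/19.16 + (26−28.74)²/28.74 = 2.1626
df = 2
p-value (upper-tail) = 0.33915
At α=0.05: p ≥ α → fail to reject H₀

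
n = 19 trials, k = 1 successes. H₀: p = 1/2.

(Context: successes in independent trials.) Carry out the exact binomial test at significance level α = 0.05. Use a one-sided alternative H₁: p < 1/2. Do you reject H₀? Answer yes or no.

Exact binomial: n=19, k=1, p₀=1/2=0.5000
P(X≤1) from Σ C(n,i)·p₀^i·(1−p₀)^(n−i)
p-value (one-sided, H₁ less) = 0.00004
At α=0.05: p < α → reject H₀

reject H₀: yes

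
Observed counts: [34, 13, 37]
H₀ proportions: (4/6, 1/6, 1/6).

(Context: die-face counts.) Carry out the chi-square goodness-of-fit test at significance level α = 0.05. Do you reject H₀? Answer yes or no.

reject H₀: yes

n = 84; E_i = n·p_i = [56.00, 14.00, 14.00]
χ² = (34−56.00)²/56.00 + (13−14.00)²/14.00 + (37−14.00)²/14.00 = 46.5000
df = 2
p-value (upper-tail) = 0.00000
At α=0.05: p < α → reject H₀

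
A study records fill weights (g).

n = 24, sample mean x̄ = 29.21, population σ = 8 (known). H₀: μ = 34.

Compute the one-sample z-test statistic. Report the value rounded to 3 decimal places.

test statistic = -2.933

SE = σ/√n = 8/√24 = 1.6330
z = (x̄−μ₀)/SE = (29.21−34)/1.6330 = -2.9333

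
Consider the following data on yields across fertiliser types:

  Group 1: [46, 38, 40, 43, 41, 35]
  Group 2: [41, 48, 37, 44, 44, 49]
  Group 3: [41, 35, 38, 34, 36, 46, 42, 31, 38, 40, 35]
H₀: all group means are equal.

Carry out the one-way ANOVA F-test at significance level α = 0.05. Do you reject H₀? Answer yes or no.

reject H₀: yes

Group means [40.50, 43.83, 37.82], grand mean 40.087
SSB = Σnᵢ(x̄ᵢ−x̄)² = 141.856; SSW = ΣΣ(x−x̄ᵢ)² = 351.970
MSB = 141.856/2 = 70.9282; MSW = 351.970/20 = 17.5985
F = MSB/MSW = 4.0304
df = (2, 20)
p-value (upper-tail) = 0.03383
At α=0.05: p < α → reject H₀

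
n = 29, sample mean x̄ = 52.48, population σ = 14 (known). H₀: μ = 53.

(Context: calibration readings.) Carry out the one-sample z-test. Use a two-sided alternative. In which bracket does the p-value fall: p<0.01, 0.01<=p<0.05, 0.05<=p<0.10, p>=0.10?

SE = σ/√n = 14/√29 = 2.5997
z = (x̄−μ₀)/SE = (52.48−53)/2.5997 = -0.2000
p-value (two-sided) = 0.84146
→ bracket: p>=0.10

p-value bracket: p>=0.10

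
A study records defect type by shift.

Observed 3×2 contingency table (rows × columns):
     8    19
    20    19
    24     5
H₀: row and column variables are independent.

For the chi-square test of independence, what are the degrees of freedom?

df = (r−1)(c−1) = (3−1)·(2−1) = 2

degrees of freedom = 2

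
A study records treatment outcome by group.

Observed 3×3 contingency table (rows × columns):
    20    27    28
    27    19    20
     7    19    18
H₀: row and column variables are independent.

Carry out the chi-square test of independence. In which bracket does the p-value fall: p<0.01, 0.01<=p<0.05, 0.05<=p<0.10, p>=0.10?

p-value bracket: 0.05<=p<0.10

Row totals [75, 66, 44], col totals [54, 65, 66], n=185
χ² = (20−21.89)²/21.89 + (27−26.35)²/26.35 + (28−26.76)²/26.76 + (27−19.26)²/19.26 + (19−23.19)²/23.19 + (20−23.55)²/23.55 + (7−12.84)²/12.84 + (19−15.46)²/15.46 + (18−15.70)²/15.70 = 8.4409
df = 4
p-value (upper-tail) = 0.07670
→ bracket: 0.05<=p<0.10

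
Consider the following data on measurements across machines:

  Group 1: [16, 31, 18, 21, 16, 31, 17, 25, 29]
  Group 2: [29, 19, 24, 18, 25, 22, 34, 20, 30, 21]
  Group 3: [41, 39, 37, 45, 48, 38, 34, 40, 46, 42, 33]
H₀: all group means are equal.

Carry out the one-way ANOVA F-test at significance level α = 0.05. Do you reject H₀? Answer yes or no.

reject H₀: yes

Group means [22.67, 24.20, 40.27], grand mean 29.633
SSB = Σnᵢ(x̄ᵢ−x̄)² = 1977.185; SSW = ΣΣ(x−x̄ᵢ)² = 809.782
MSB = 1977.185/2 = 988.5924; MSW = 809.782/27 = 29.9919
F = MSB/MSW = 32.9620
df = (2, 27)
p-value (upper-tail) = 0.00000
At α=0.05: p < α → reject H₀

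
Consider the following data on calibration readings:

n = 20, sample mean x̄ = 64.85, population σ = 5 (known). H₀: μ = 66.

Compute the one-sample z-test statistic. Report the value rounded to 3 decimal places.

test statistic = -1.029

SE = σ/√n = 5/√20 = 1.1180
z = (x̄−μ₀)/SE = (64.85−66)/1.1180 = -1.0286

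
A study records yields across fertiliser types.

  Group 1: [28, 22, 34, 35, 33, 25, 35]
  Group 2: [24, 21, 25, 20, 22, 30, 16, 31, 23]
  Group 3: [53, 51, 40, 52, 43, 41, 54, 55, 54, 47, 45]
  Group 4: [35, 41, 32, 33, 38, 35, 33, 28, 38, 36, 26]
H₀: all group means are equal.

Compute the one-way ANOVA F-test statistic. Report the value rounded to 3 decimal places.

Group means [30.29, 23.56, 48.64, 34.09], grand mean 35.105
SSB = Σnᵢ(x̄ᵢ−x̄)² = 3388.474; SSW = ΣΣ(x−x̄ᵢ)² = 853.105
MSB = 3388.474/3 = 1129.4912; MSW = 853.105/34 = 25.0913
F = MSB/MSW = 45.0152
df = (3, 34)

test statistic = 45.015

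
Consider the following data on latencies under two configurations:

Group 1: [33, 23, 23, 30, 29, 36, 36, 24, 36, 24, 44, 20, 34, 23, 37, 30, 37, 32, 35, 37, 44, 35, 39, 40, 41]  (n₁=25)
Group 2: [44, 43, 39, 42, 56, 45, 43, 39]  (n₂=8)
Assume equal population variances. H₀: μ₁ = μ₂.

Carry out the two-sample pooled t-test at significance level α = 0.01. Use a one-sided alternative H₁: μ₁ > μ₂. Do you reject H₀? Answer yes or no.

x̄₁=32.880, s₁=6.894, n₁=25
x̄₂=43.875, s₂=5.357, n₂=8
s_p² = [24·6.894² + 7·5.357²]/31 = 43.2747
SE = √(s_p²·(1/25+1/8)) = 2.6721
t = (32.880−43.875)/2.6721 = -4.1147
df = 31
p-value (one-sided, H₁ greater) = 0.99987
At α=0.01: p ≥ α → fail to reject H₀

reject H₀: no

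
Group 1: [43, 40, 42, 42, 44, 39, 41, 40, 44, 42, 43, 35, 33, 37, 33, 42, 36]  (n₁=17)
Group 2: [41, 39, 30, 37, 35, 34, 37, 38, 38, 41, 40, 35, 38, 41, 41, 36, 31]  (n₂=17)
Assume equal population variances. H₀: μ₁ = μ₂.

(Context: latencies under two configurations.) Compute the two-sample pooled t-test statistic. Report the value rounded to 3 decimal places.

x̄₁=39.765, s₁=3.666, n₁=17
x̄₂=37.176, s₂=3.377, n₂=17
s_p² = [16·3.666² + 16·3.377²]/32 = 12.4228
SE = √(s_p²·(1/17+1/17)) = 1.2089
t = (39.765−37.176)/1.2089 = 2.1409
df = 32

test statistic = 2.141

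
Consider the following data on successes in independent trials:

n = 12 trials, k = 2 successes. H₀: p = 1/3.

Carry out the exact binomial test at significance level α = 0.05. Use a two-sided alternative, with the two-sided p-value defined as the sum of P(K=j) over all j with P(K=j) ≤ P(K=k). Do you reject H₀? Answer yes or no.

reject H₀: no

Exact binomial: n=12, k=2, p₀=1/3=0.3333
P(X=j) = C(n,j)·p₀^j·(1−p₀)^(n−j); p = Σ P(X=j) over j with P(X=j) ≤ P(X=2)
p-value (two-sided) = 0.35885
At α=0.05: p ≥ α → fail to reject H₀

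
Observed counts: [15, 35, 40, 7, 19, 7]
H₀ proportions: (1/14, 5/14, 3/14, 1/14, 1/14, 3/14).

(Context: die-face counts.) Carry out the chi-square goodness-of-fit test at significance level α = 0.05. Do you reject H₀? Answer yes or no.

reject H₀: yes

n = 123; E_i = n·p_i = [8.79, 43.93, 26.36, 8.79, 8.79, 26.36]
χ² = (15−8.79)²/8.79 + (35−43.93)²/43.93 + (40−26.36)²/26.36 + (7−8.79)²/8.79 + (19−8.79)²/8.79 + (7−26.36)²/26.36 = 39.7263
df = 5
p-value (upper-tail) = 0.00000
At α=0.05: p < α → reject H₀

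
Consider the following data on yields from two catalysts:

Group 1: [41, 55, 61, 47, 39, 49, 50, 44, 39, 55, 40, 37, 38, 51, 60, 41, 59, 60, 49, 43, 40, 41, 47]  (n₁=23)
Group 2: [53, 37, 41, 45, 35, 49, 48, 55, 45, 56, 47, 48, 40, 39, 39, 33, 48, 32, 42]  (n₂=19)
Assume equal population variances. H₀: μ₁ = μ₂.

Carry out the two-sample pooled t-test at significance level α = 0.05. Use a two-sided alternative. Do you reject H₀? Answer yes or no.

x̄₁=47.217, s₁=7.914, n₁=23
x̄₂=43.789, s₂=7.083, n₂=19
s_p² = [22·7.914² + 18·7.083²]/40 = 57.0268
SE = √(s_p²·(1/23+1/19)) = 2.3411
t = (47.217−43.789)/2.3411 = 1.4642
df = 40
p-value (two-sided) = 0.15095
At α=0.05: p ≥ α → fail to reject H₀

reject H₀: no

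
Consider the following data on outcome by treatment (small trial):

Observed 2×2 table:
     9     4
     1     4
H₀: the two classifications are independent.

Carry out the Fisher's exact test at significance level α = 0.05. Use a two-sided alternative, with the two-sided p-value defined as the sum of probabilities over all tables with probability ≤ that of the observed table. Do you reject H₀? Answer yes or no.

Margins: r₁=13, r₂=5, c₁=10, c₂=8, n=18
p_obs = C(13,9)·C(5,1)/C(18,10); sum pmf over tables with pmf ≤ p_obs
p-value (two-sided) = 0.11765
At α=0.05: p ≥ α → fail to reject H₀

reject H₀: no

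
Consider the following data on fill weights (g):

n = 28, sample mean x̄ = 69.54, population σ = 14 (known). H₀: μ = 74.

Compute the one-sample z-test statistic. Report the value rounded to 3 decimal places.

test statistic = -1.686

SE = σ/√n = 14/√28 = 2.6458
z = (x̄−μ₀)/SE = (69.54−74)/2.6458 = -1.6857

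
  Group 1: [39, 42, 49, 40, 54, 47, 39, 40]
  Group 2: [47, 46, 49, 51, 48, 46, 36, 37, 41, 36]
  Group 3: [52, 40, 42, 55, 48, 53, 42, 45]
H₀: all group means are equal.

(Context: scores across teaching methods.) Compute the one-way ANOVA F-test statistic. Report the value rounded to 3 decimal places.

test statistic = 0.996

Group means [43.75, 43.70, 47.12], grand mean 44.769
SSB = Σnᵢ(x̄ᵢ−x̄)² = 64.140; SSW = ΣΣ(x−x̄ᵢ)² = 740.475
MSB = 64.140/2 = 32.0702; MSW = 740.475/23 = 32.1946
F = MSB/MSW = 0.9961
df = (2, 23)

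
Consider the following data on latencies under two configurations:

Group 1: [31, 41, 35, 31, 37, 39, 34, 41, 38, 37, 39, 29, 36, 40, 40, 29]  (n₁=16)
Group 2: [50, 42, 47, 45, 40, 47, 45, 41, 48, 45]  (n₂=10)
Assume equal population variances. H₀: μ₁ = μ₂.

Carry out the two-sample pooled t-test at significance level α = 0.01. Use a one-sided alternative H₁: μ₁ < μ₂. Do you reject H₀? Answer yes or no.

reject H₀: yes

x̄₁=36.062, s₁=4.155, n₁=16
x̄₂=45.000, s₂=3.197, n₂=10
s_p² = [15·4.155² + 9·3.197²]/24 = 14.6224
SE = √(s_p²·(1/16+1/10)) = 1.5415
t = (36.062−45.000)/1.5415 = -5.7980
df = 24
p-value (one-sided, H₁ less) = 0.00000
At α=0.01: p < α → reject H₀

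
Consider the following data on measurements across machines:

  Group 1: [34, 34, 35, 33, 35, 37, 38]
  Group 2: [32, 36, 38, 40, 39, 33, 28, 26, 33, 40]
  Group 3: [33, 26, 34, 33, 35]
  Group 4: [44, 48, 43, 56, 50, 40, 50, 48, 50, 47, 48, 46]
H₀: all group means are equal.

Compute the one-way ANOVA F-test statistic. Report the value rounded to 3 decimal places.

test statistic = 29.681

Group means [35.14, 34.50, 32.20, 47.50], grand mean 38.882
SSB = Σnᵢ(x̄ᵢ−x̄)² = 1404.372; SSW = ΣΣ(x−x̄ᵢ)² = 473.157
MSB = 1404.372/3 = 468.1241; MSW = 473.157/30 = 15.7719
F = MSB/MSW = 29.6809
df = (3, 30)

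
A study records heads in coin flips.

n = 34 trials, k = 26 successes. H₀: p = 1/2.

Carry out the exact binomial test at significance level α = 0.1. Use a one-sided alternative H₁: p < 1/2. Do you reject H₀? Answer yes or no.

Exact binomial: n=34, k=26, p₀=1/2=0.5000
P(X≤26) from Σ C(n,i)·p₀^i·(1−p₀)^(n−i)
p-value (one-sided, H₁ less) = 0.99959
At α=0.1: p ≥ α → fail to reject H₀

reject H₀: no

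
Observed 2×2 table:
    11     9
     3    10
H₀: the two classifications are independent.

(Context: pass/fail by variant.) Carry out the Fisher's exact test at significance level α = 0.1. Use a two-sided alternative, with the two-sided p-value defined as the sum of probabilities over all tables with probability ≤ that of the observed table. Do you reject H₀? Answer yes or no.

Margins: r₁=20, r₂=13, c₁=14, c₂=19, n=33
p_obs = C(20,11)·C(13,3)/C(33,14); sum pmf over tables with pmf ≤ p_obs
p-value (two-sided) = 0.08729
At α=0.1: p < α → reject H₀

reject H₀: yes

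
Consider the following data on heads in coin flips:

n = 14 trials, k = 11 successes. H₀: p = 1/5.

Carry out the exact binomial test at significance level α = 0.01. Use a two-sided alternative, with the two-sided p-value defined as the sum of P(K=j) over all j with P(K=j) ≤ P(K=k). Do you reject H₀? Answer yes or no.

Exact binomial: n=14, k=11, p₀=1/5=0.2000
P(X=j) = C(n,j)·p₀^j·(1−p₀)^(n−j); p = Σ P(X=j) over j with P(X=j) ≤ P(X=11)
p-value (two-sided) = 0.00000
At α=0.01: p < α → reject H₀

reject H₀: yes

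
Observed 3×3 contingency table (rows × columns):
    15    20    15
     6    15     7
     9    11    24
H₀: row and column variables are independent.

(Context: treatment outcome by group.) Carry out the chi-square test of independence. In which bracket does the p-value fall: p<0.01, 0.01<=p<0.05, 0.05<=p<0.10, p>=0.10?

Row totals [50, 28, 44], col totals [30, 46, 46], n=122
χ² = (15−12.30)²/12.30 + (20−18.85)²/18.85 + (15−18.85)²/18.85 + (6−6.89)²/6.89 + (15−10.56)²/10.56 + (7−10.56)²/10.56 + (9−10.82)²/10.82 + (11−16.59)²/16.59 + (24−16.59)²/16.59 = 10.1334
df = 4
p-value (upper-tail) = 0.03824
→ bracket: 0.01<=p<0.05

p-value bracket: 0.01<=p<0.05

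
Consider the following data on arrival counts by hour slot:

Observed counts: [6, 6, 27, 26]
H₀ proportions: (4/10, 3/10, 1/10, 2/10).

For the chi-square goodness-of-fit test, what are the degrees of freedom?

df = k − 1 = 4 − 1 = 3

degrees of freedom = 3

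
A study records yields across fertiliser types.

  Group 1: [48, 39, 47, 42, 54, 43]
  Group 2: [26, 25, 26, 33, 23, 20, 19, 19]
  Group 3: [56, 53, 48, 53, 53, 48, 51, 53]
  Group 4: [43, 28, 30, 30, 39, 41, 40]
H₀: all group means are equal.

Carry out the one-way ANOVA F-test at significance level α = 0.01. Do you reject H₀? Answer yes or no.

reject H₀: yes

Group means [45.50, 23.88, 51.88, 35.86], grand mean 38.966
SSB = Σnᵢ(x̄ᵢ−x̄)² = 3478.858; SSW = ΣΣ(x−x̄ᵢ)² = 586.107
MSB = 3478.858/3 = 1159.6195; MSW = 586.107/25 = 23.4443
F = MSB/MSW = 49.4628
df = (3, 25)
p-value (upper-tail) = 0.00000
At α=0.01: p < α → reject H₀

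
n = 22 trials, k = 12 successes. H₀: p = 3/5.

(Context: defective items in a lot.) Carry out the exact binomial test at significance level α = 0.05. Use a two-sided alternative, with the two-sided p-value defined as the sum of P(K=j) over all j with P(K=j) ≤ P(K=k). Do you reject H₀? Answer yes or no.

Exact binomial: n=22, k=12, p₀=3/5=0.6000
P(X=j) = C(n,j)·p₀^j·(1−p₀)^(n−j); p = Σ P(X=j) over j with P(X=j) ≤ P(X=12)
p-value (two-sided) = 0.66547
At α=0.05: p ≥ α → fail to reject H₀

reject H₀: no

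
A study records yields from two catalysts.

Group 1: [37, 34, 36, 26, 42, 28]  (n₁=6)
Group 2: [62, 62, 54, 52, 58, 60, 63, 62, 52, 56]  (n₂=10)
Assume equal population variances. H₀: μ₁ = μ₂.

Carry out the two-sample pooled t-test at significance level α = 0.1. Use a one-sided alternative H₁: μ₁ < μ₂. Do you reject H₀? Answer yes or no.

reject H₀: yes

x̄₁=33.833, s₁=5.947, n₁=6
x̄₂=58.100, s₂=4.332, n₂=10
s_p² = [5·5.947² + 9·4.332²]/14 = 24.6952
SE = √(s_p²·(1/6+1/10)) = 2.5662
t = (33.833−58.100)/2.5662 = -9.4563
df = 14
p-value (one-sided, H₁ less) = 0.00000
At α=0.1: p < α → reject H₀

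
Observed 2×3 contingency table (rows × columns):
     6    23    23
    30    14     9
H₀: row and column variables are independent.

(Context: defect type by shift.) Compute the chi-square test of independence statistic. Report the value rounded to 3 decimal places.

test statistic = 24.307

Row totals [52, 53], col totals [36, 37, 32], n=105
χ² = (6−17.83)²/17.83 + (23−18.32)²/18.32 + (23−15.85)²/15.85 + (30−18.17)²/18.17 + (14−18.68)²/18.68 + (9−16.15)²/16.15 = 24.3069
df = 2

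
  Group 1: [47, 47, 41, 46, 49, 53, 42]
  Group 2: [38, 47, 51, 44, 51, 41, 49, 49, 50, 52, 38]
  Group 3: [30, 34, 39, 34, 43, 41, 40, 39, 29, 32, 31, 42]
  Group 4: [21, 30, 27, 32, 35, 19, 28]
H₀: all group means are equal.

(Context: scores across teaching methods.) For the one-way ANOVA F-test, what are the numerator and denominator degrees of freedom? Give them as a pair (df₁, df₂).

degrees of freedom = [3, 33]

k = 4 groups, N = 37 total
df = (k−1, N−k) = (4−1, 37−4) = (3, 33)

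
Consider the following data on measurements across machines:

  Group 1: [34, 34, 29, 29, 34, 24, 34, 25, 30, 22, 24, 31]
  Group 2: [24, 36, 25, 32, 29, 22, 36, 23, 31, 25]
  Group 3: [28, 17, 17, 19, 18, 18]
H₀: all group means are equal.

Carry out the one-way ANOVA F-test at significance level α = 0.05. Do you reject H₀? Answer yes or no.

reject H₀: yes

Group means [29.17, 28.30, 19.50], grand mean 26.786
SSB = Σnᵢ(x̄ᵢ−x̄)² = 409.448; SSW = ΣΣ(x−x̄ᵢ)² = 557.267
MSB = 409.448/2 = 204.7238; MSW = 557.267/25 = 22.2907
F = MSB/MSW = 9.1843
df = (2, 25)
p-value (upper-tail) = 0.00102
At α=0.05: p < α → reject H₀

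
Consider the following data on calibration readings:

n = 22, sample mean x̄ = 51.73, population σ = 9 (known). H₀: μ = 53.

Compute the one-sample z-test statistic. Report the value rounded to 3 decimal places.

test statistic = -0.662

SE = σ/√n = 9/√22 = 1.9188
z = (x̄−μ₀)/SE = (51.73−53)/1.9188 = -0.6619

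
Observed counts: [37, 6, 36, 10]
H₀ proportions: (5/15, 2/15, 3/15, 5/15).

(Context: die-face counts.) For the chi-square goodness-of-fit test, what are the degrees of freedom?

df = k − 1 = 4 − 1 = 3

degrees of freedom = 3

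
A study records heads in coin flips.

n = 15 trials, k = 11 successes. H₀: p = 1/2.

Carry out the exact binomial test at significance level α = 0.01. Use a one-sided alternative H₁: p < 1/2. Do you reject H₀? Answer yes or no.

Exact binomial: n=15, k=11, p₀=1/2=0.5000
P(X≤11) from Σ C(n,i)·p₀^i·(1−p₀)^(n−i)
p-value (one-sided, H₁ less) = 0.98242
At α=0.01: p ≥ α → fail to reject H₀

reject H₀: no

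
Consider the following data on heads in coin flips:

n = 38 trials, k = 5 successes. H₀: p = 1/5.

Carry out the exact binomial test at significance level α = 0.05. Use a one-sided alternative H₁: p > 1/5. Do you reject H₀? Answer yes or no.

reject H₀: no

Exact binomial: n=38, k=5, p₀=1/5=0.2000
P(X≥5) from Σ C(n,i)·p₀^i·(1−p₀)^(n−i)
p-value (one-sided, H₁ greater) = 0.90143
At α=0.05: p ≥ α → fail to reject H₀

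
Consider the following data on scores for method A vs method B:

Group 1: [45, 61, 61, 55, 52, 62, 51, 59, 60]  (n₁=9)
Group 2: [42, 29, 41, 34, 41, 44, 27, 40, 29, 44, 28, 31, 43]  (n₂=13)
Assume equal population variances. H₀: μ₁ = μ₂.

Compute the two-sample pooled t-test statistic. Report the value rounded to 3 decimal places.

test statistic = 7.133

x̄₁=56.222, s₁=5.848, n₁=9
x̄₂=36.385, s₂=6.764, n₂=13
s_p² = [8·5.848² + 12·6.764²]/20 = 41.1316
SE = √(s_p²·(1/9+1/13)) = 2.7810
t = (56.222−36.385)/2.7810 = 7.1332
df = 20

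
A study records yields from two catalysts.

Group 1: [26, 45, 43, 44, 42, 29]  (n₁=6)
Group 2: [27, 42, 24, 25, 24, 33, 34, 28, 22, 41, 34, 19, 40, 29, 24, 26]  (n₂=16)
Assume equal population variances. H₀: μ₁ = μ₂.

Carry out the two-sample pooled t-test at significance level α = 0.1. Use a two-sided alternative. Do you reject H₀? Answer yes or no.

reject H₀: yes

x̄₁=38.167, s₁=8.377, n₁=6
x̄₂=29.500, s₂=7.071, n₂=16
s_p² = [5·8.377² + 15·7.071²]/20 = 55.0417
SE = √(s_p²·(1/6+1/16)) = 3.5516
t = (38.167−29.500)/3.5516 = 2.4402
df = 20
p-value (two-sided) = 0.02411
At α=0.1: p < α → reject H₀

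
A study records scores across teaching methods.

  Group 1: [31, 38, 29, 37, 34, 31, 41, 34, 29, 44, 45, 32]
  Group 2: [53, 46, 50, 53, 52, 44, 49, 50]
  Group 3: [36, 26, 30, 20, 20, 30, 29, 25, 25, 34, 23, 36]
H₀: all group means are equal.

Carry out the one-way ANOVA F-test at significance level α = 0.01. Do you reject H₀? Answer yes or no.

reject H₀: yes

Group means [35.42, 49.62, 27.83], grand mean 36.125
SSB = Σnᵢ(x̄ᵢ−x̄)² = 2289.042; SSW = ΣΣ(x−x̄ᵢ)² = 764.458
MSB = 2289.042/2 = 1144.5208; MSW = 764.458/29 = 26.3606
F = MSB/MSW = 43.4178
df = (2, 29)
p-value (upper-tail) = 0.00000
At α=0.01: p < α → reject H₀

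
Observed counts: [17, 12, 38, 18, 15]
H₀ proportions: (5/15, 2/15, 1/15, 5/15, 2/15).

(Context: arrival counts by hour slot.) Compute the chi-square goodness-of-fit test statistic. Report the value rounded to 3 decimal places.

n = 100; E_i = n·p_i = [33.33, 13.33, 6.67, 33.33, 13.33]
χ² = (17−33.33)²/33.33 + (12−13.33)²/13.33 + (38−6.67)²/6.67 + (18−33.33)²/33.33 + (15−13.33)²/13.33 = 162.6650
df = 4

test statistic = 162.665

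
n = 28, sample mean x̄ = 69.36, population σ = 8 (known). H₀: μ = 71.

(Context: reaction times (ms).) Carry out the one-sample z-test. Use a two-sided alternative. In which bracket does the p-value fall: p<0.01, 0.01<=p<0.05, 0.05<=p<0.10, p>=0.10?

p-value bracket: p>=0.10

SE = σ/√n = 8/√28 = 1.5119
z = (x̄−μ₀)/SE = (69.36−71)/1.5119 = -1.0848
p-value (two-sided) = 0.27803
→ bracket: p>=0.10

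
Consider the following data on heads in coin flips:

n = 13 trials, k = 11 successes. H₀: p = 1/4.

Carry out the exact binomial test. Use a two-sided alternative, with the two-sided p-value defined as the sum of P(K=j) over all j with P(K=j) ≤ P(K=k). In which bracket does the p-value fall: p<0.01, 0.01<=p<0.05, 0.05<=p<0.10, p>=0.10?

Exact binomial: n=13, k=11, p₀=1/4=0.2500
P(X=j) = C(n,j)·p₀^j·(1−p₀)^(n−j); p = Σ P(X=j) over j with P(X=j) ≤ P(X=11)
p-value (two-sided) = 0.00001
→ bracket: p<0.01

p-value bracket: p<0.01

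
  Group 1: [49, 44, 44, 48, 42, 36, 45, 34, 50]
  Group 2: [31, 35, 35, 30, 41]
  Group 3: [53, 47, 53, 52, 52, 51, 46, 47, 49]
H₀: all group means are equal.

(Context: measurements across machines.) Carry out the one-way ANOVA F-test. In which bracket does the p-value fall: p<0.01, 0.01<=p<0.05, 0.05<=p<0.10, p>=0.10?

Group means [43.56, 34.40, 50.00], grand mean 44.087
SSB = Σnᵢ(x̄ᵢ−x̄)² = 786.404; SSW = ΣΣ(x−x̄ᵢ)² = 381.422
MSB = 786.404/2 = 393.2019; MSW = 381.422/20 = 19.0711
F = MSB/MSW = 20.6177
df = (2, 20)
p-value (upper-tail) = 0.00001
→ bracket: p<0.01

p-value bracket: p<0.01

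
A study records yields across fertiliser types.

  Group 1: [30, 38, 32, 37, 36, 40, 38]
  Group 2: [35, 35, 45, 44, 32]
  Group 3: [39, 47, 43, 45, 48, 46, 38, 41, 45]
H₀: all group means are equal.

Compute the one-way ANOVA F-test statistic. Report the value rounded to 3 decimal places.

Group means [35.86, 38.20, 43.56], grand mean 39.714
SSB = Σnᵢ(x̄ᵢ−x̄)² = 248.406; SSW = ΣΣ(x−x̄ᵢ)² = 315.879
MSB = 248.406/2 = 124.2032; MSW = 315.879/18 = 17.5489
F = MSB/MSW = 7.0776
df = (2, 18)

test statistic = 7.078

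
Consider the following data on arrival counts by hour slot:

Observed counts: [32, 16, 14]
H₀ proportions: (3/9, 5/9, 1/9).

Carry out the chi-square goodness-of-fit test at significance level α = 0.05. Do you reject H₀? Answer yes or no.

reject H₀: yes

n = 62; E_i = n·p_i = [20.67, 34.44, 6.89]
χ² = (32−20.67)²/20.67 + (16−34.44)²/34.44 + (14−6.89)²/6.89 = 23.4323
df = 2
p-value (upper-tail) = 0.00001
At α=0.05: p < α → reject H₀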